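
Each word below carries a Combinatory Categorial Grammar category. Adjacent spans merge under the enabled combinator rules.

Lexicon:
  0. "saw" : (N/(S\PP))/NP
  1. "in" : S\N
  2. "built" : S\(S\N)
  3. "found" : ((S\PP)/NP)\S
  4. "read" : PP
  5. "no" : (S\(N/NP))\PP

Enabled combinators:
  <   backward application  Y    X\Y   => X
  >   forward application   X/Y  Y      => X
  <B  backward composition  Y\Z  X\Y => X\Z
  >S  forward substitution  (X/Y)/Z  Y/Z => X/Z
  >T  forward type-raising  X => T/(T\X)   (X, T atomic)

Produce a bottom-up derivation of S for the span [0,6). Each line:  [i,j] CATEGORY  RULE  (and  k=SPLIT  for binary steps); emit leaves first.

[0,6] S   <
  [0,4] N/NP   >S
    [0,1] "saw" : (N/(S\PP))/NP
    [1,4] (S\PP)/NP   <
      [1,3] S   <
        [1,2] "in" : S\N
        [2,3] "built" : S\(S\N)
      [3,4] "found" : ((S\PP)/NP)\S
  [4,6] S\(N/NP)   <
    [4,5] "read" : PP
    [5,6] "no" : (S\(N/NP))\PP

[0,1] (N/(S\PP))/NP  lex  "saw"
[1,2] S\N  lex  "in"
[2,3] S\(S\N)  lex  "built"
[1,3] S  <  k=2
[3,4] ((S\PP)/NP)\S  lex  "found"
[1,4] (S\PP)/NP  <  k=3
[0,4] N/NP  >S  k=1
[4,5] PP  lex  "read"
[5,6] (S\(N/NP))\PP  lex  "no"
[4,6] S\(N/NP)  <  k=5
[0,6] S  <  k=4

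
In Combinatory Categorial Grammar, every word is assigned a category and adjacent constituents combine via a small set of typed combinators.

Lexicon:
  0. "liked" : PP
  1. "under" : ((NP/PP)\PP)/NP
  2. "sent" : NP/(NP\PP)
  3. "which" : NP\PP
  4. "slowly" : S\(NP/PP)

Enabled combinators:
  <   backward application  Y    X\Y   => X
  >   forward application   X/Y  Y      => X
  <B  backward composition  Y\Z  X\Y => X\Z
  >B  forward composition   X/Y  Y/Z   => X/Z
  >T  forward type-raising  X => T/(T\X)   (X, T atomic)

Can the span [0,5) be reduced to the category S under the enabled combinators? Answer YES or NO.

YES

[0,5] S   <
  [0,4] NP/PP   <
    [0,1] "liked" : PP
    [1,4] (NP/PP)\PP   >
      [1,2] "under" : ((NP/PP)\PP)/NP
      [2,4] NP   >
        [2,3] "sent" : NP/(NP\PP)
        [3,4] "which" : NP\PP
  [4,5] "slowly" : S\(NP/PP)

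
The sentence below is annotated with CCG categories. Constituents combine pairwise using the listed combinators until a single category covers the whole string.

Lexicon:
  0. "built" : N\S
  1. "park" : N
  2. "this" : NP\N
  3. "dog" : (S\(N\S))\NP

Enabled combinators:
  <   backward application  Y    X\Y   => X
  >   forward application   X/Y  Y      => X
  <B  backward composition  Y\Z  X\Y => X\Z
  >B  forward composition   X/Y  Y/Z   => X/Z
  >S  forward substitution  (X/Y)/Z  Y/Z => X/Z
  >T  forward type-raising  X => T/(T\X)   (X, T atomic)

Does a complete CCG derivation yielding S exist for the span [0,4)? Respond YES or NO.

[0,4] S   <
  [0,1] "built" : N\S
  [1,4] S\(N\S)   <
    [1,3] NP   >
      [1,2] NP/(NP\N)   >T
        [1,2] "park" : N
      [2,3] "this" : NP\N
    [3,4] "dog" : (S\(N\S))\NP

YES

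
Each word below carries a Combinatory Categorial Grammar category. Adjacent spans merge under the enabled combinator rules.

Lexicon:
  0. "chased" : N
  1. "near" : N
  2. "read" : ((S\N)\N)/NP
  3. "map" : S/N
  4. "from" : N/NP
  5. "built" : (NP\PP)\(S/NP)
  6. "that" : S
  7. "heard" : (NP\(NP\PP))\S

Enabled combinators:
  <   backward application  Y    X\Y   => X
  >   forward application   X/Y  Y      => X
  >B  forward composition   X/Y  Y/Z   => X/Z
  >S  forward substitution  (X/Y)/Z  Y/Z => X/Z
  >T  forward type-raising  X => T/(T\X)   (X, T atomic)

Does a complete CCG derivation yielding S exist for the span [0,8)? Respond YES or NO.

YES

[0,8] S   >
  [0,1] S/(S\N)   >T
    [0,1] "chased" : N
  [1,8] S\N   <
    [1,2] "near" : N
    [2,8] (S\N)\N   >
      [2,3] "read" : ((S\N)\N)/NP
      [3,8] NP   <
        [3,6] NP\PP   <
          [3,5] S/NP   >B
            [3,4] "map" : S/N
            [4,5] "from" : N/NP
          [5,6] "built" : (NP\PP)\(S/NP)
        [6,8] NP\(NP\PP)   <
          [6,7] "that" : S
          [7,8] "heard" : (NP\(NP\PP))\S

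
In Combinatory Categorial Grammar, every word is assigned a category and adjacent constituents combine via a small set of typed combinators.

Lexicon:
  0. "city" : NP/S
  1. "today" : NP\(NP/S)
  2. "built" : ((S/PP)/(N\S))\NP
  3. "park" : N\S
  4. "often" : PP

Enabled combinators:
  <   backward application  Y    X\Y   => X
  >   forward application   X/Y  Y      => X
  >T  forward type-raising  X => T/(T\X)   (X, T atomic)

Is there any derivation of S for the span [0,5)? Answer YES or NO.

[0,5] S   >
  [0,4] S/PP   >
    [0,3] (S/PP)/(N\S)   <
      [0,2] NP   <
        [0,1] "city" : NP/S
        [1,2] "today" : NP\(NP/S)
      [2,3] "built" : ((S/PP)/(N\S))\NP
    [3,4] "park" : N\S
  [4,5] "often" : PP

YES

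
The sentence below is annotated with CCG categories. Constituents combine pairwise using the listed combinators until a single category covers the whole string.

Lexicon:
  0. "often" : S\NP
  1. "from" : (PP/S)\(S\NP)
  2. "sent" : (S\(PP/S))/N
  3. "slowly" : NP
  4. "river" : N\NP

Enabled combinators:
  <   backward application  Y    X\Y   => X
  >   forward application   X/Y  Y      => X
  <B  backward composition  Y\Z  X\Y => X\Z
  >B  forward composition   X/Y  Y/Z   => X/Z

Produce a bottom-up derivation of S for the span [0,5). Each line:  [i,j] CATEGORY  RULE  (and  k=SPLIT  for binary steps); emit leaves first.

[0,1] S\NP  lex  "often"
[1,2] (PP/S)\(S\NP)  lex  "from"
[0,2] PP/S  <  k=1
[2,3] (S\(PP/S))/N  lex  "sent"
[3,4] NP  lex  "slowly"
[4,5] N\NP  lex  "river"
[3,5] N  <  k=4
[2,5] S\(PP/S)  >  k=3
[0,5] S  <  k=2

[0,5] S   <
  [0,2] PP/S   <
    [0,1] "often" : S\NP
    [1,2] "from" : (PP/S)\(S\NP)
  [2,5] S\(PP/S)   >
    [2,3] "sent" : (S\(PP/S))/N
    [3,5] N   <
      [3,4] "slowly" : NP
      [4,5] "river" : N\NP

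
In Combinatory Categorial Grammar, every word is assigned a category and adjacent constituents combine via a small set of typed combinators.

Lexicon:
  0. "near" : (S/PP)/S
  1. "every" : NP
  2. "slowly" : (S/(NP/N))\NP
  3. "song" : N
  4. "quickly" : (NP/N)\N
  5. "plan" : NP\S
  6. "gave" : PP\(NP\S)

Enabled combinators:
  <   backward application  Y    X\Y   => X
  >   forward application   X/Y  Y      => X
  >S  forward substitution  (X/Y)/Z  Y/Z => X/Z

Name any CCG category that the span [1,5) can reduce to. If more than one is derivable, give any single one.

[0,7] S   >
  [0,5] S/PP   >
    [0,1] "near" : (S/PP)/S
    [1,5] S   >
      [1,3] S/(NP/N)   <
        [1,2] "every" : NP
        [2,3] "slowly" : (S/(NP/N))\NP
      [3,5] NP/N   <
        [3,4] "song" : N
        [4,5] "quickly" : (NP/N)\N
  [5,7] PP   <
    [5,6] "plan" : NP\S
    [6,7] "gave" : PP\(NP\S)

S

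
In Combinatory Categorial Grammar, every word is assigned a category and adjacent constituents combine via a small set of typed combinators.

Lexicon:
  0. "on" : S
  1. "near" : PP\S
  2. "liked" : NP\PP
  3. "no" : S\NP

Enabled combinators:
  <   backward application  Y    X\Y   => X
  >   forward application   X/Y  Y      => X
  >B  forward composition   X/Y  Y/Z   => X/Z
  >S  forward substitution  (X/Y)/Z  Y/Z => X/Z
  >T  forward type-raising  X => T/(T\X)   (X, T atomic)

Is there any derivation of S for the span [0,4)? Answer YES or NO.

YES

[0,4] S   <
  [0,3] NP   <
    [0,2] PP   <
      [0,1] "on" : S
      [1,2] "near" : PP\S
    [2,3] "liked" : NP\PP
  [3,4] "no" : S\NP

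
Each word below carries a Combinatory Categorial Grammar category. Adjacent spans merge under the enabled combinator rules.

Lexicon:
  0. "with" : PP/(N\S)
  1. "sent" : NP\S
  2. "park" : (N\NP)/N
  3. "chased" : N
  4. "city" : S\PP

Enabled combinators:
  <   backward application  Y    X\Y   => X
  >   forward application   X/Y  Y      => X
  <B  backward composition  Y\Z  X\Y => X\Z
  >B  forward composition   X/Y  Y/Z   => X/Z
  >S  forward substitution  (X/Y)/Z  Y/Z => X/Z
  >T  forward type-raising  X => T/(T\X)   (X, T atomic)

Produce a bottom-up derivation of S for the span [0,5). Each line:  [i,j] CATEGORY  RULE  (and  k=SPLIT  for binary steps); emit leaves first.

[0,5] S   <
  [0,4] PP   >
    [0,1] "with" : PP/(N\S)
    [1,4] N\S   <B
      [1,2] "sent" : NP\S
      [2,4] N\NP   >
        [2,3] "park" : (N\NP)/N
        [3,4] "chased" : N
  [4,5] "city" : S\PP

[0,1] PP/(N\S)  lex  "with"
[1,2] NP\S  lex  "sent"
[2,3] (N\NP)/N  lex  "park"
[3,4] N  lex  "chased"
[2,4] N\NP  >  k=3
[1,4] N\S  <B  k=2
[0,4] PP  >  k=1
[4,5] S\PP  lex  "city"
[0,5] S  <  k=4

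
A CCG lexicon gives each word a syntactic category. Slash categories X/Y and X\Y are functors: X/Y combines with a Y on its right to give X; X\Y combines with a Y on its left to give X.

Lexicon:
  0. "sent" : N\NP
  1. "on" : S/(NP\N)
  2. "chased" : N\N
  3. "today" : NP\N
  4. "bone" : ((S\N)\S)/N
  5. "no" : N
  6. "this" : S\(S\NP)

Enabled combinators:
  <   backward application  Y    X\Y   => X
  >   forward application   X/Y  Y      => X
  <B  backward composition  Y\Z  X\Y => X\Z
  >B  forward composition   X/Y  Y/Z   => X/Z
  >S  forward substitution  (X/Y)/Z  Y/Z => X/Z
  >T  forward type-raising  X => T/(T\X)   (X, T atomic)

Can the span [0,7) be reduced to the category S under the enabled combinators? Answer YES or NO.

YES

[0,7] S   <
  [0,6] S\NP   <B
    [0,1] "sent" : N\NP
    [1,6] S\N   <
      [1,4] S   >
        [1,2] "on" : S/(NP\N)
        [2,4] NP\N   <B
          [2,3] "chased" : N\N
          [3,4] "today" : NP\N
      [4,6] (S\N)\S   >
        [4,5] "bone" : ((S\N)\S)/N
        [5,6] "no" : N
  [6,7] "this" : S\(S\NP)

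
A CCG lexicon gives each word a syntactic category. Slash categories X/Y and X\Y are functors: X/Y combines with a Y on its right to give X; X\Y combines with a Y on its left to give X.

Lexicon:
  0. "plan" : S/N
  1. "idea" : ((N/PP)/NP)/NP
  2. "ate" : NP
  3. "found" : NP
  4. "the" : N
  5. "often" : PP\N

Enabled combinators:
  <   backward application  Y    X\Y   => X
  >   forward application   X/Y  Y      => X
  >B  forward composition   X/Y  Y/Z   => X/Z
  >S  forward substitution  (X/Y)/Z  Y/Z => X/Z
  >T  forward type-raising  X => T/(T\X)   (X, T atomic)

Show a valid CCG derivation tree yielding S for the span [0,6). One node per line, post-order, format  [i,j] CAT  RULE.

[0,6] S   >
  [0,4] S/PP   >B
    [0,1] "plan" : S/N
    [1,4] N/PP   >
      [1,3] (N/PP)/NP   >
        [1,2] "idea" : ((N/PP)/NP)/NP
        [2,3] "ate" : NP
      [3,4] "found" : NP
  [4,6] PP   <
    [4,5] "the" : N
    [5,6] "often" : PP\N

[0,1] S/N  lex  "plan"
[1,2] ((N/PP)/NP)/NP  lex  "idea"
[2,3] NP  lex  "ate"
[1,3] (N/PP)/NP  >  k=2
[3,4] NP  lex  "found"
[1,4] N/PP  >  k=3
[0,4] S/PP  >B  k=1
[4,5] N  lex  "the"
[5,6] PP\N  lex  "often"
[4,6] PP  <  k=5
[0,6] S  >  k=4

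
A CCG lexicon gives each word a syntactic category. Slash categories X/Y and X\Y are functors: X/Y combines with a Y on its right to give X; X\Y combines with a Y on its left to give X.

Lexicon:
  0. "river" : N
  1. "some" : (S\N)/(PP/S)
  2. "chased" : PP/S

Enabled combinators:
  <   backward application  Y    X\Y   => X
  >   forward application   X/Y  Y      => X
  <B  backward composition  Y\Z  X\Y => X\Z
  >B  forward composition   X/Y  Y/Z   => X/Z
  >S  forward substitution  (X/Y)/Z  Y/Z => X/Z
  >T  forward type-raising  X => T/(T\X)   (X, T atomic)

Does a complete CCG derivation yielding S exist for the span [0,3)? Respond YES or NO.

[0,3] S   <
  [0,1] "river" : N
  [1,3] S\N   >
    [1,2] "some" : (S\N)/(PP/S)
    [2,3] "chased" : PP/S

YES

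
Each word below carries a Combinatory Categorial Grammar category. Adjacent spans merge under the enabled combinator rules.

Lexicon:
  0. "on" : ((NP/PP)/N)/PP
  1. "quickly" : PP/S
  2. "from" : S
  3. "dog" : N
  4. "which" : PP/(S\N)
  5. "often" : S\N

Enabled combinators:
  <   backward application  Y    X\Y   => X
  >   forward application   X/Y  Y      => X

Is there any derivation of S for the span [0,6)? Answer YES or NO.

NO

((NP/PP)/N)/PP PP/S S N PP/(S\N) S\N
CKY chart[0,6] = {NP}; S ∉ chart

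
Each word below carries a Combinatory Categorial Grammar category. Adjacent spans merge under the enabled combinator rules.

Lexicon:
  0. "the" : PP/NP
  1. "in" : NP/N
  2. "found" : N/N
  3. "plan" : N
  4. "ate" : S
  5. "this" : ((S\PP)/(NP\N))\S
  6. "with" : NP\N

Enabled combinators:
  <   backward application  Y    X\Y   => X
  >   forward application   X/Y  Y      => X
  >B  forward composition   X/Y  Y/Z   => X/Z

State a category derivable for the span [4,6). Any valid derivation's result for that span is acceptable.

(S\PP)/(NP\N)

[0,7] S   <
  [0,4] PP   >
    [0,3] PP/N   >B
      [0,2] PP/N   >B
        [0,1] "the" : PP/NP
        [1,2] "in" : NP/N
      [2,3] "found" : N/N
    [3,4] "plan" : N
  [4,7] S\PP   >
    [4,6] (S\PP)/(NP\N)   <
      [4,5] "ate" : S
      [5,6] "this" : ((S\PP)/(NP\N))\S
    [6,7] "with" : NP\N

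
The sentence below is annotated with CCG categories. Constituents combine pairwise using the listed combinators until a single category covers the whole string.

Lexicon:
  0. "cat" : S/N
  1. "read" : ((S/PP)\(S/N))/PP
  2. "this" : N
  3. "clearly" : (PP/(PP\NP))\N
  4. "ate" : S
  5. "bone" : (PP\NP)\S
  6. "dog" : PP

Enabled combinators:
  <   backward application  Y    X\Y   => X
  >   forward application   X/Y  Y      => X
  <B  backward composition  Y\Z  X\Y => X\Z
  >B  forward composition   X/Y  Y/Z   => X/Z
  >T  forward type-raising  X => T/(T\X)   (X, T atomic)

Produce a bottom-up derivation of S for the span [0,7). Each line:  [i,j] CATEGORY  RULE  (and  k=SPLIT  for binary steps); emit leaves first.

[0,1] S/N  lex  "cat"
[1,2] ((S/PP)\(S/N))/PP  lex  "read"
[2,3] N  lex  "this"
[3,4] (PP/(PP\NP))\N  lex  "clearly"
[2,4] PP/(PP\NP)  <  k=3
[4,5] S  lex  "ate"
[5,6] (PP\NP)\S  lex  "bone"
[4,6] PP\NP  <  k=5
[2,6] PP  >  k=4
[1,6] (S/PP)\(S/N)  >  k=2
[0,6] S/PP  <  k=1
[6,7] PP  lex  "dog"
[0,7] S  >  k=6

[0,7] S   >
  [0,6] S/PP   <
    [0,1] "cat" : S/N
    [1,6] (S/PP)\(S/N)   >
      [1,2] "read" : ((S/PP)\(S/N))/PP
      [2,6] PP   >
        [2,4] PP/(PP\NP)   <
          [2,3] "this" : N
          [3,4] "clearly" : (PP/(PP\NP))\N
        [4,6] PP\NP   <
          [4,5] "ate" : S
          [5,6] "bone" : (PP\NP)\S
  [6,7] "dog" : PP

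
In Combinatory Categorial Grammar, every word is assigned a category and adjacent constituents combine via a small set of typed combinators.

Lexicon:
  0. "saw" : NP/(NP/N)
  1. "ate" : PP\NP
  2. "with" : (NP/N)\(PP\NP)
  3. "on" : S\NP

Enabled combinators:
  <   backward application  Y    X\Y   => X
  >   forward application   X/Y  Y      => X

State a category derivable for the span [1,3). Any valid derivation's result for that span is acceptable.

[0,4] S   <
  [0,3] NP   >
    [0,1] "saw" : NP/(NP/N)
    [1,3] NP/N   <
      [1,2] "ate" : PP\NP
      [2,3] "with" : (NP/N)\(PP\NP)
  [3,4] "on" : S\NP

NP/N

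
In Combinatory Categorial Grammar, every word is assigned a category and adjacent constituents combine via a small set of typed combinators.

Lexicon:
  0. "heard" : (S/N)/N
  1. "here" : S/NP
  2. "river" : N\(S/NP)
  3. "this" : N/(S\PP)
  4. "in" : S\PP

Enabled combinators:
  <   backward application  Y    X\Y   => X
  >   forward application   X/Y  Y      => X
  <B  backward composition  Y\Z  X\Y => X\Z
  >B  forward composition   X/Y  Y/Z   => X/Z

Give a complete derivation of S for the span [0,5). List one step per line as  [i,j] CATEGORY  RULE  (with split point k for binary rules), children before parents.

[0,5] S   >
  [0,3] S/N   >
    [0,1] "heard" : (S/N)/N
    [1,3] N   <
      [1,2] "here" : S/NP
      [2,3] "river" : N\(S/NP)
  [3,5] N   >
    [3,4] "this" : N/(S\PP)
    [4,5] "in" : S\PP

[0,1] (S/N)/N  lex  "heard"
[1,2] S/NP  lex  "here"
[2,3] N\(S/NP)  lex  "river"
[1,3] N  <  k=2
[0,3] S/N  >  k=1
[3,4] N/(S\PP)  lex  "this"
[4,5] S\PP  lex  "in"
[3,5] N  >  k=4
[0,5] S  >  k=3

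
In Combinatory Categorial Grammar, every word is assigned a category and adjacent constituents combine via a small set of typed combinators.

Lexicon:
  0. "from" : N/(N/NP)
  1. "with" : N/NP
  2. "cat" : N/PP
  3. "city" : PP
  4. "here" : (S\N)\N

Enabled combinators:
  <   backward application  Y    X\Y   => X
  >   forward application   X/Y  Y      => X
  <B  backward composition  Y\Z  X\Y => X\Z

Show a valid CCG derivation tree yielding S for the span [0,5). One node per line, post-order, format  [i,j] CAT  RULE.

[0,1] N/(N/NP)  lex  "from"
[1,2] N/NP  lex  "with"
[0,2] N  >  k=1
[2,3] N/PP  lex  "cat"
[3,4] PP  lex  "city"
[2,4] N  >  k=3
[4,5] (S\N)\N  lex  "here"
[2,5] S\N  <  k=4
[0,5] S  <  k=2

[0,5] S   <
  [0,2] N   >
    [0,1] "from" : N/(N/NP)
    [1,2] "with" : N/NP
  [2,5] S\N   <
    [2,4] N   >
      [2,3] "cat" : N/PP
      [3,4] "city" : PP
    [4,5] "here" : (S\N)\N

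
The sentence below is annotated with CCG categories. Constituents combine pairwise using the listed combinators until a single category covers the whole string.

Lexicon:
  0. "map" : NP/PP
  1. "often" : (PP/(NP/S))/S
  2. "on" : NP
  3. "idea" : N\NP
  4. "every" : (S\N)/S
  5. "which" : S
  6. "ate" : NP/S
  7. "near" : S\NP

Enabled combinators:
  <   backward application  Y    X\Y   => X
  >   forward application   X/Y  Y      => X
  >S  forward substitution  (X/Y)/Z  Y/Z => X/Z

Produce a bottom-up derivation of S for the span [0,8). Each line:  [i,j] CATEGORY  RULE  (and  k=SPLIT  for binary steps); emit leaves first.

[0,1] NP/PP  lex  "map"
[1,2] (PP/(NP/S))/S  lex  "often"
[2,3] NP  lex  "on"
[3,4] N\NP  lex  "idea"
[2,4] N  <  k=3
[4,5] (S\N)/S  lex  "every"
[5,6] S  lex  "which"
[4,6] S\N  >  k=5
[2,6] S  <  k=4
[1,6] PP/(NP/S)  >  k=2
[6,7] NP/S  lex  "ate"
[1,7] PP  >  k=6
[0,7] NP  >  k=1
[7,8] S\NP  lex  "near"
[0,8] S  <  k=7

[0,8] S   <
  [0,7] NP   >
    [0,1] "map" : NP/PP
    [1,7] PP   >
      [1,6] PP/(NP/S)   >
        [1,2] "often" : (PP/(NP/S))/S
        [2,6] S   <
          [2,4] N   <
            [2,3] "on" : NP
            [3,4] "idea" : N\NP
          [4,6] S\N   >
            [4,5] "every" : (S\N)/S
            [5,6] "which" : S
      [6,7] "ate" : NP/S
  [7,8] "near" : S\NP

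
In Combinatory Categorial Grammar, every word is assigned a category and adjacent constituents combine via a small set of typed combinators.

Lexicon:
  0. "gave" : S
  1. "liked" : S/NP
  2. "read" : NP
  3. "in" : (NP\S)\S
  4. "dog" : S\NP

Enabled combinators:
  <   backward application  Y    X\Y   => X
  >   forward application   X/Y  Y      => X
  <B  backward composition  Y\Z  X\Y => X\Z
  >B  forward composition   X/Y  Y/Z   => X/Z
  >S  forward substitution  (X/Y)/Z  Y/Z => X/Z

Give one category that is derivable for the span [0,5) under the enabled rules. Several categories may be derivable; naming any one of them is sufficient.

S

[0,5] S   <
  [0,4] NP   <
    [0,1] "gave" : S
    [1,4] NP\S   <
      [1,3] S   >
        [1,2] "liked" : S/NP
        [2,3] "read" : NP
      [3,4] "in" : (NP\S)\S
  [4,5] "dog" : S\NP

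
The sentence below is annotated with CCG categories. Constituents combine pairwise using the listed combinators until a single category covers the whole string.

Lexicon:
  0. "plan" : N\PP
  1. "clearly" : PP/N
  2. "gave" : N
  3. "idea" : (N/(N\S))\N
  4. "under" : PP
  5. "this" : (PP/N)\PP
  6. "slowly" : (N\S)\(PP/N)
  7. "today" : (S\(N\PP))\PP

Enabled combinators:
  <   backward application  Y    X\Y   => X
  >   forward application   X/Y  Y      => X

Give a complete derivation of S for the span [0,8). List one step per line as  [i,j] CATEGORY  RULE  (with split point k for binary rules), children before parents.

[0,1] N\PP  lex  "plan"
[1,2] PP/N  lex  "clearly"
[2,3] N  lex  "gave"
[3,4] (N/(N\S))\N  lex  "idea"
[2,4] N/(N\S)  <  k=3
[4,5] PP  lex  "under"
[5,6] (PP/N)\PP  lex  "this"
[4,6] PP/N  <  k=5
[6,7] (N\S)\(PP/N)  lex  "slowly"
[4,7] N\S  <  k=6
[2,7] N  >  k=4
[1,7] PP  >  k=2
[7,8] (S\(N\PP))\PP  lex  "today"
[1,8] S\(N\PP)  <  k=7
[0,8] S  <  k=1

[0,8] S   <
  [0,1] "plan" : N\PP
  [1,8] S\(N\PP)   <
    [1,7] PP   >
      [1,2] "clearly" : PP/N
      [2,7] N   >
        [2,4] N/(N\S)   <
          [2,3] "gave" : N
          [3,4] "idea" : (N/(N\S))\N
        [4,7] N\S   <
          [4,6] PP/N   <
            [4,5] "under" : PP
            [5,6] "this" : (PP/N)\PP
          [6,7] "slowly" : (N\S)\(PP/N)
    [7,8] "today" : (S\(N\PP))\PP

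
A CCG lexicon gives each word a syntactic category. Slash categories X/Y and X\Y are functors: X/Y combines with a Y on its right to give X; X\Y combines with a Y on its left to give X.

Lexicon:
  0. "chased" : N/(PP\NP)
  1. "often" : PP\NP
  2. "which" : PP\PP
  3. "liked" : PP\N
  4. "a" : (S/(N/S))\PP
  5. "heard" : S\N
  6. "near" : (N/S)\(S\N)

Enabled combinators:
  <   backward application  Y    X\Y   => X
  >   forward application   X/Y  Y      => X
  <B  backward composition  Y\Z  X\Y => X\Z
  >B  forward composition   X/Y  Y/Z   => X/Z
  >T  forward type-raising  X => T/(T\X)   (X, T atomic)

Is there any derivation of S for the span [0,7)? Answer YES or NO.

YES

[0,7] S   >
  [0,5] S/(N/S)   <
    [0,4] PP   <
      [0,3] N   >
        [0,1] "chased" : N/(PP\NP)
        [1,3] PP\NP   <B
          [1,2] "often" : PP\NP
          [2,3] "which" : PP\PP
      [3,4] "liked" : PP\N
    [4,5] "a" : (S/(N/S))\PP
  [5,7] N/S   <
    [5,6] "heard" : S\N
    [6,7] "near" : (N/S)\(S\N)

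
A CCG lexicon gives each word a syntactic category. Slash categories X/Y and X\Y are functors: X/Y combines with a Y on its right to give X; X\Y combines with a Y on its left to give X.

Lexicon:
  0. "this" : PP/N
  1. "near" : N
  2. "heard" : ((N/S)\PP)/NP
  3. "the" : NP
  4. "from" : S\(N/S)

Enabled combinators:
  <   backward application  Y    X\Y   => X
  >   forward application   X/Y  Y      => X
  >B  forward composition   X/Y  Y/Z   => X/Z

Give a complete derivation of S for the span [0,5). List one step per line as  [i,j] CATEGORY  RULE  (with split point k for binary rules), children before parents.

[0,1] PP/N  lex  "this"
[1,2] N  lex  "near"
[0,2] PP  >  k=1
[2,3] ((N/S)\PP)/NP  lex  "heard"
[3,4] NP  lex  "the"
[2,4] (N/S)\PP  >  k=3
[0,4] N/S  <  k=2
[4,5] S\(N/S)  lex  "from"
[0,5] S  <  k=4

[0,5] S   <
  [0,4] N/S   <
    [0,2] PP   >
      [0,1] "this" : PP/N
      [1,2] "near" : N
    [2,4] (N/S)\PP   >
      [2,3] "heard" : ((N/S)\PP)/NP
      [3,4] "the" : NP
  [4,5] "from" : S\(N/S)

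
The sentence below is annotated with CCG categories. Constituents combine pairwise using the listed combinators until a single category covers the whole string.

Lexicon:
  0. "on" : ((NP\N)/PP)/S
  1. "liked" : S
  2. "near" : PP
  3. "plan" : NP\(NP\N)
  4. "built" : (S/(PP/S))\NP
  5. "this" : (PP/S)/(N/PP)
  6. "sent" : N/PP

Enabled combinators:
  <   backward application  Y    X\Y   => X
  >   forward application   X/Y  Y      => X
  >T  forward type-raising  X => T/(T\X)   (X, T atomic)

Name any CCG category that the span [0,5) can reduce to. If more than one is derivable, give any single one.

[0,7] S   >
  [0,5] S/(PP/S)   <
    [0,4] NP   <
      [0,3] NP\N   >
        [0,2] (NP\N)/PP   >
          [0,1] "on" : ((NP\N)/PP)/S
          [1,2] "liked" : S
        [2,3] "near" : PP
      [3,4] "plan" : NP\(NP\N)
    [4,5] "built" : (S/(PP/S))\NP
  [5,7] PP/S   >
    [5,6] "this" : (PP/S)/(N/PP)
    [6,7] "sent" : N/PP

S/(PP/S)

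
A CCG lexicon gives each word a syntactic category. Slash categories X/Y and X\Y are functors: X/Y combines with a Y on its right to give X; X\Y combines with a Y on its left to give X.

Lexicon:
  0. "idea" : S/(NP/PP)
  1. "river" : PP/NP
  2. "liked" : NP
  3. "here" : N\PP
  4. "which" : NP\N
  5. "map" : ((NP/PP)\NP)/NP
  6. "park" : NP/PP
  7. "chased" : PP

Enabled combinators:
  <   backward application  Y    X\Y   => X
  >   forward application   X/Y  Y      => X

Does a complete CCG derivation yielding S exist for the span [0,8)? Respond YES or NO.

[0,8] S   >
  [0,1] "idea" : S/(NP/PP)
  [1,8] NP/PP   <
    [1,5] NP   <
      [1,4] N   <
        [1,3] PP   >
          [1,2] "river" : PP/NP
          [2,3] "liked" : NP
        [3,4] "here" : N\PP
      [4,5] "which" : NP\N
    [5,8] (NP/PP)\NP   >
      [5,6] "map" : ((NP/PP)\NP)/NP
      [6,8] NP   >
        [6,7] "park" : NP/PP
        [7,8] "chased" : PP

YES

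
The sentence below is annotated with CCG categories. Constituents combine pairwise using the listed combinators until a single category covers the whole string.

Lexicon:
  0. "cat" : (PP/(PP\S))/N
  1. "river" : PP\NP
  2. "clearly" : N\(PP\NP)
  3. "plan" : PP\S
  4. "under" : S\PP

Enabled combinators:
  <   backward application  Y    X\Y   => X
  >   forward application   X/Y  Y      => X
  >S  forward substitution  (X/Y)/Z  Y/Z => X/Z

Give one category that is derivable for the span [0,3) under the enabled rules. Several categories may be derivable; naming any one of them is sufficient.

[0,5] S   <
  [0,4] PP   >
    [0,3] PP/(PP\S)   >
      [0,1] "cat" : (PP/(PP\S))/N
      [1,3] N   <
        [1,2] "river" : PP\NP
        [2,3] "clearly" : N\(PP\NP)
    [3,4] "plan" : PP\S
  [4,5] "under" : S\PP

PP/(PP\S)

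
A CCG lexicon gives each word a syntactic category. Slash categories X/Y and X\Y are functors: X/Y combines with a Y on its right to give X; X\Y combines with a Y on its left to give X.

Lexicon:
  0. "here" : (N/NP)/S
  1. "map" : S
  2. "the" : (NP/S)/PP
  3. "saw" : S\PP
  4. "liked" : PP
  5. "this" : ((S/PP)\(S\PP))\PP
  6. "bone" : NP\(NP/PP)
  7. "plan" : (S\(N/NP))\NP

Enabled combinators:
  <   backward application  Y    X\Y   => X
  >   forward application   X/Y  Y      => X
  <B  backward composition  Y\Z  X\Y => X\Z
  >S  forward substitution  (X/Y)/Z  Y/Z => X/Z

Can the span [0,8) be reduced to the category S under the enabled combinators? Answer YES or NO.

YES

[0,8] S   <
  [0,2] N/NP   >
    [0,1] "here" : (N/NP)/S
    [1,2] "map" : S
  [2,8] S\(N/NP)   <
    [2,7] NP   <
      [2,6] NP/PP   >S
        [2,3] "the" : (NP/S)/PP
        [3,6] S/PP   <
          [3,4] "saw" : S\PP
          [4,6] (S/PP)\(S\PP)   <
            [4,5] "liked" : PP
            [5,6] "this" : ((S/PP)\(S\PP))\PP
      [6,7] "bone" : NP\(NP/PP)
    [7,8] "plan" : (S\(N/NP))\NP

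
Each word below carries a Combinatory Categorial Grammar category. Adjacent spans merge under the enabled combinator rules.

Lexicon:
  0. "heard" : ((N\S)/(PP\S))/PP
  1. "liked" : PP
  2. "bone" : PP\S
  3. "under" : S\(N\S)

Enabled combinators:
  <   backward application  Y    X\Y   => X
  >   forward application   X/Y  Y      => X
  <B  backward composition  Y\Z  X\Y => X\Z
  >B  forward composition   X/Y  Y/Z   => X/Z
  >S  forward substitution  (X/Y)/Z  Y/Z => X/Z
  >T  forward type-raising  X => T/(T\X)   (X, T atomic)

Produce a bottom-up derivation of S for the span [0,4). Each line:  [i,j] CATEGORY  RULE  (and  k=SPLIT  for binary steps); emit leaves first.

[0,1] ((N\S)/(PP\S))/PP  lex  "heard"
[1,2] PP  lex  "liked"
[0,2] (N\S)/(PP\S)  >  k=1
[2,3] PP\S  lex  "bone"
[0,3] N\S  >  k=2
[3,4] S\(N\S)  lex  "under"
[0,4] S  <  k=3

[0,4] S   <
  [0,3] N\S   >
    [0,2] (N\S)/(PP\S)   >
      [0,1] "heard" : ((N\S)/(PP\S))/PP
      [1,2] "liked" : PP
    [2,3] "bone" : PP\S
  [3,4] "under" : S\(N\S)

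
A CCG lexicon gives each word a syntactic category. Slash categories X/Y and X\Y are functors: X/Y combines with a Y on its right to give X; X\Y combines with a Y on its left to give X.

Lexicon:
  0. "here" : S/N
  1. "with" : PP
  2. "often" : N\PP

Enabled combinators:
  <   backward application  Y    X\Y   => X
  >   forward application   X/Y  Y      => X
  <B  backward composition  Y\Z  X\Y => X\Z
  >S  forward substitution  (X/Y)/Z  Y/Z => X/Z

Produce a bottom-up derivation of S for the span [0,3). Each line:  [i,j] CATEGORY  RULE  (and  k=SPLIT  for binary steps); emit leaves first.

[0,3] S   >
  [0,1] "here" : S/N
  [1,3] N   <
    [1,2] "with" : PP
    [2,3] "often" : N\PP

[0,1] S/N  lex  "here"
[1,2] PP  lex  "with"
[2,3] N\PP  lex  "often"
[1,3] N  <  k=2
[0,3] S  >  k=1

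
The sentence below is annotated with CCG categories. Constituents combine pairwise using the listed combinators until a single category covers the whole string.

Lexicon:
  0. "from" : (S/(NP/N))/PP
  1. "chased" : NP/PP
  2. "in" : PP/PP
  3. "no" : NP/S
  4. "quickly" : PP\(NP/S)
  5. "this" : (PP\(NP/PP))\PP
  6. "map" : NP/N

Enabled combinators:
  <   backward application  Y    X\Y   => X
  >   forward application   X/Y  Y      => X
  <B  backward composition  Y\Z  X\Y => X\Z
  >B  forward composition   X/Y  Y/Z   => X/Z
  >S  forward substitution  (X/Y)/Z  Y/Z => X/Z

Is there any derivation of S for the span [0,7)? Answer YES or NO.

YES

[0,7] S   >
  [0,6] S/(NP/N)   >
    [0,1] "from" : (S/(NP/N))/PP
    [1,6] PP   <
      [1,3] NP/PP   >B
        [1,2] "chased" : NP/PP
        [2,3] "in" : PP/PP
      [3,6] PP\(NP/PP)   <
        [3,5] PP   <
          [3,4] "no" : NP/S
          [4,5] "quickly" : PP\(NP/S)
        [5,6] "this" : (PP\(NP/PP))\PP
  [6,7] "map" : NP/N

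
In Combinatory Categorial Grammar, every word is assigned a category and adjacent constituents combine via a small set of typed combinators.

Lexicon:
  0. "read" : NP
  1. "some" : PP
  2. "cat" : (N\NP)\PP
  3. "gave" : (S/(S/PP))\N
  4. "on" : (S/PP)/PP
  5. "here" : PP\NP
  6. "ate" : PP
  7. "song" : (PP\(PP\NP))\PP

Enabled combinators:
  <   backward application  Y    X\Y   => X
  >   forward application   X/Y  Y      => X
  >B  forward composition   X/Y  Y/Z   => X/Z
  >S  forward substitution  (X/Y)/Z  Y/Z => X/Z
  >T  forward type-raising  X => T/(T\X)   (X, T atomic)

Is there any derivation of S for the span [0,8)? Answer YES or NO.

[0,8] S   >
  [0,4] S/(S/PP)   <
    [0,3] N   >
      [0,1] N/(N\NP)   >T
        [0,1] "read" : NP
      [1,3] N\NP   <
        [1,2] "some" : PP
        [2,3] "cat" : (N\NP)\PP
    [3,4] "gave" : (S/(S/PP))\N
  [4,8] S/PP   >
    [4,5] "on" : (S/PP)/PP
    [5,8] PP   <
      [5,6] "here" : PP\NP
      [6,8] PP\(PP\NP)   <
        [6,7] "ate" : PP
        [7,8] "song" : (PP\(PP\NP))\PP

YES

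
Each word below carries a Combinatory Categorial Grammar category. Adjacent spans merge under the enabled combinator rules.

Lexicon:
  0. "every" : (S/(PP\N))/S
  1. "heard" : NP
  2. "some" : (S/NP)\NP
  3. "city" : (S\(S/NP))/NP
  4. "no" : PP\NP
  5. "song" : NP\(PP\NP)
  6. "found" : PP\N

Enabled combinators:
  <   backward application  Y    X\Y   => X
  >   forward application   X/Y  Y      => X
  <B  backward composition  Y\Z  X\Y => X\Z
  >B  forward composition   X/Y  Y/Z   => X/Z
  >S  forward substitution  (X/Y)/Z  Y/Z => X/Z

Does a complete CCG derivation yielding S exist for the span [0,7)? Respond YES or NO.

YES

[0,7] S   >
  [0,6] S/(PP\N)   >
    [0,1] "every" : (S/(PP\N))/S
    [1,6] S   <
      [1,2] "heard" : NP
      [2,6] S\NP   <B
        [2,3] "some" : (S/NP)\NP
        [3,6] S\(S/NP)   >
          [3,4] "city" : (S\(S/NP))/NP
          [4,6] NP   <
            [4,5] "no" : PP\NP
            [5,6] "song" : NP\(PP\NP)
  [6,7] "found" : PP\N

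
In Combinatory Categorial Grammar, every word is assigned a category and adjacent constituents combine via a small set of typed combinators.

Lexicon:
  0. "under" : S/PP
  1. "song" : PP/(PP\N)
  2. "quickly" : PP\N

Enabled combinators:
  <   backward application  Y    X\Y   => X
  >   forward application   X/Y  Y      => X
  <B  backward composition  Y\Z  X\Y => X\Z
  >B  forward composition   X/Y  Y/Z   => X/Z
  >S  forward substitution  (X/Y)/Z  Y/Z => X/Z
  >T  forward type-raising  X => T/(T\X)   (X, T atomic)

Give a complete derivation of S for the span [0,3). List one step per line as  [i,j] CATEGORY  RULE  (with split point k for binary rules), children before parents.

[0,1] S/PP  lex  "under"
[1,2] PP/(PP\N)  lex  "song"
[2,3] PP\N  lex  "quickly"
[1,3] PP  >  k=2
[0,3] S  >  k=1

[0,3] S   >
  [0,1] "under" : S/PP
  [1,3] PP   >
    [1,2] "song" : PP/(PP\N)
    [2,3] "quickly" : PP\N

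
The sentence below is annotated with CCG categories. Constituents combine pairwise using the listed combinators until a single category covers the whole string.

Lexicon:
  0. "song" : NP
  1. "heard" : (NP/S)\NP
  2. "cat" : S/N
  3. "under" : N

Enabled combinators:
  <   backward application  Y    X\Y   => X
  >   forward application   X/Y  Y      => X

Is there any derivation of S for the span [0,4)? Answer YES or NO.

NO

NP (NP/S)\NP S/N N
CKY chart[0,4] = {NP}; S ∉ chart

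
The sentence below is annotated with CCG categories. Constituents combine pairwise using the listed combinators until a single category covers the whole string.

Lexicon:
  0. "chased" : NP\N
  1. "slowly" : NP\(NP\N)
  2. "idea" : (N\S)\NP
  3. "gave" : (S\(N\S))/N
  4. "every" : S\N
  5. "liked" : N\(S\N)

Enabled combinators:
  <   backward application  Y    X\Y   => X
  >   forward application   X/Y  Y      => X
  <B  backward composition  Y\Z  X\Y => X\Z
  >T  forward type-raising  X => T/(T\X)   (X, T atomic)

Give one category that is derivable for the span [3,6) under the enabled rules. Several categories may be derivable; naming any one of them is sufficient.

S\(N\S)

[0,6] S   <
  [0,3] N\S   <
    [0,2] NP   <
      [0,1] "chased" : NP\N
      [1,2] "slowly" : NP\(NP\N)
    [2,3] "idea" : (N\S)\NP
  [3,6] S\(N\S)   >
    [3,4] "gave" : (S\(N\S))/N
    [4,6] N   <
      [4,5] "every" : S\N
      [5,6] "liked" : N\(S\N)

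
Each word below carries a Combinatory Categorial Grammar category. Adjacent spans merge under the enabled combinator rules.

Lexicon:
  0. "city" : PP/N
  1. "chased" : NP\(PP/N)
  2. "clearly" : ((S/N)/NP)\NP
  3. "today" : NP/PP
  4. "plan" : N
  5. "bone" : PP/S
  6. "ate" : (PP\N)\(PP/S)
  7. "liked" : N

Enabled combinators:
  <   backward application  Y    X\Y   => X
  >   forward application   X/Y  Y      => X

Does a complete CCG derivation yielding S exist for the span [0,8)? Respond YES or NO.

YES

[0,8] S   >
  [0,7] S/N   >
    [0,3] (S/N)/NP   <
      [0,2] NP   <
        [0,1] "city" : PP/N
        [1,2] "chased" : NP\(PP/N)
      [2,3] "clearly" : ((S/N)/NP)\NP
    [3,7] NP   >
      [3,4] "today" : NP/PP
      [4,7] PP   <
        [4,5] "plan" : N
        [5,7] PP\N   <
          [5,6] "bone" : PP/S
          [6,7] "ate" : (PP\N)\(PP/S)
  [7,8] "liked" : N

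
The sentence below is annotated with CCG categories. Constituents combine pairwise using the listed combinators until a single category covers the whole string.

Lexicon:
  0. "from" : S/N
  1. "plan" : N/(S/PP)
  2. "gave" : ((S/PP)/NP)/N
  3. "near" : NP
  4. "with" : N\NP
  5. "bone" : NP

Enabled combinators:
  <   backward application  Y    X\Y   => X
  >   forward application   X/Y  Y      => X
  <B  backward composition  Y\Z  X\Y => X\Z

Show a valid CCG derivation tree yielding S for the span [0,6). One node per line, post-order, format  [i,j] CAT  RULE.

[0,1] S/N  lex  "from"
[1,2] N/(S/PP)  lex  "plan"
[2,3] ((S/PP)/NP)/N  lex  "gave"
[3,4] NP  lex  "near"
[4,5] N\NP  lex  "with"
[3,5] N  <  k=4
[2,5] (S/PP)/NP  >  k=3
[5,6] NP  lex  "bone"
[2,6] S/PP  >  k=5
[1,6] N  >  k=2
[0,6] S  >  k=1

[0,6] S   >
  [0,1] "from" : S/N
  [1,6] N   >
    [1,2] "plan" : N/(S/PP)
    [2,6] S/PP   >
      [2,5] (S/PP)/NP   >
        [2,3] "gave" : ((S/PP)/NP)/N
        [3,5] N   <
          [3,4] "near" : NP
          [4,5] "with" : N\NP
      [5,6] "bone" : NP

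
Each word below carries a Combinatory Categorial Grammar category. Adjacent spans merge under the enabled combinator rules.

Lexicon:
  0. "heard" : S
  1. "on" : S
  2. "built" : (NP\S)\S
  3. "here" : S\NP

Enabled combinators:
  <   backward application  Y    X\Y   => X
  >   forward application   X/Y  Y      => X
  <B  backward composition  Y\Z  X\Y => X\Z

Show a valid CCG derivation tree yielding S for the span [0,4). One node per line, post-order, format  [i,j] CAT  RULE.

[0,1] S  lex  "heard"
[1,2] S  lex  "on"
[2,3] (NP\S)\S  lex  "built"
[1,3] NP\S  <  k=2
[0,3] NP  <  k=1
[3,4] S\NP  lex  "here"
[0,4] S  <  k=3

[0,4] S   <
  [0,3] NP   <
    [0,1] "heard" : S
    [1,3] NP\S   <
      [1,2] "on" : S
      [2,3] "built" : (NP\S)\S
  [3,4] "here" : S\NP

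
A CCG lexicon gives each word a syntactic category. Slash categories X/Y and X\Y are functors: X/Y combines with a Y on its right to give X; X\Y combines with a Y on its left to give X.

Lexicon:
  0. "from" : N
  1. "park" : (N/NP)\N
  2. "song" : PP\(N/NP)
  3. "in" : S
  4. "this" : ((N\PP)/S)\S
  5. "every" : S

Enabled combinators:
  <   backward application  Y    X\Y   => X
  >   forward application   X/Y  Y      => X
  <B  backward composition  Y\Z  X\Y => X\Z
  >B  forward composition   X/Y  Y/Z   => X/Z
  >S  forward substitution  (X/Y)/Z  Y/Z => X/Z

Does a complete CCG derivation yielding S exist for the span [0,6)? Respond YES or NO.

NO

N (N/NP)\N PP\(N/NP) S ((N\PP)/S)\S S
CKY chart[0,6] = {N}; S ∉ chart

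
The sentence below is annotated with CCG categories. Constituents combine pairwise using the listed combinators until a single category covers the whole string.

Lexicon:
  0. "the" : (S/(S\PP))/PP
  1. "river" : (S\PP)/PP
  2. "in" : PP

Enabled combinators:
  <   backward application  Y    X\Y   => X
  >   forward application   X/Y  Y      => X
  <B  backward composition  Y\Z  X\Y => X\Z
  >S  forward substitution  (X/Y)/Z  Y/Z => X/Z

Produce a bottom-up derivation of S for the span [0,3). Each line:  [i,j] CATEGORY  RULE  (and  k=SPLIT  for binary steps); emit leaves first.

[0,3] S   >
  [0,2] S/PP   >S
    [0,1] "the" : (S/(S\PP))/PP
    [1,2] "river" : (S\PP)/PP
  [2,3] "in" : PP

[0,1] (S/(S\PP))/PP  lex  "the"
[1,2] (S\PP)/PP  lex  "river"
[0,2] S/PP  >S  k=1
[2,3] PP  lex  "in"
[0,3] S  >  k=2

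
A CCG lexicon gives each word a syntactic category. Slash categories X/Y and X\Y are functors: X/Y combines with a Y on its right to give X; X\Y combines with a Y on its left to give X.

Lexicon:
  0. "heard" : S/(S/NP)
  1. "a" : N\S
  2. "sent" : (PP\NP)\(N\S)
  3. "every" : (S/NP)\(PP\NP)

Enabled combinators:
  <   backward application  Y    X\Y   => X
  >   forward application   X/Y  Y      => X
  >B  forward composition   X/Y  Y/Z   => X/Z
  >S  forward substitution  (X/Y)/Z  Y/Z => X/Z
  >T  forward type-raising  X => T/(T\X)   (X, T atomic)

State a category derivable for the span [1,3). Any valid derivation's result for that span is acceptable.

PP\NP

[0,4] S   >
  [0,1] "heard" : S/(S/NP)
  [1,4] S/NP   <
    [1,3] PP\NP   <
      [1,2] "a" : N\S
      [2,3] "sent" : (PP\NP)\(N\S)
    [3,4] "every" : (S/NP)\(PP\NP)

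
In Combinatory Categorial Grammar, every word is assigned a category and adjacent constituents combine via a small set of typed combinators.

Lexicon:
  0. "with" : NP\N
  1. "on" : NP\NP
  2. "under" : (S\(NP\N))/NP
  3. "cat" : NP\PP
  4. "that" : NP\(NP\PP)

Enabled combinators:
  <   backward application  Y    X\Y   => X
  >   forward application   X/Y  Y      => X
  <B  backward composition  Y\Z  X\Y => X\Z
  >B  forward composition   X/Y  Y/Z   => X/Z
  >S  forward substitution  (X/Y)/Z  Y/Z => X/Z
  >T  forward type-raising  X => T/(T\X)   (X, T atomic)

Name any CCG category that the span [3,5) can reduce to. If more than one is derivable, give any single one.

[0,5] S   <
  [0,2] NP\N   <B
    [0,1] "with" : NP\N
    [1,2] "on" : NP\NP
  [2,5] S\(NP\N)   >
    [2,3] "under" : (S\(NP\N))/NP
    [3,5] NP   <
      [3,4] "cat" : NP\PP
      [4,5] "that" : NP\(NP\PP)

NP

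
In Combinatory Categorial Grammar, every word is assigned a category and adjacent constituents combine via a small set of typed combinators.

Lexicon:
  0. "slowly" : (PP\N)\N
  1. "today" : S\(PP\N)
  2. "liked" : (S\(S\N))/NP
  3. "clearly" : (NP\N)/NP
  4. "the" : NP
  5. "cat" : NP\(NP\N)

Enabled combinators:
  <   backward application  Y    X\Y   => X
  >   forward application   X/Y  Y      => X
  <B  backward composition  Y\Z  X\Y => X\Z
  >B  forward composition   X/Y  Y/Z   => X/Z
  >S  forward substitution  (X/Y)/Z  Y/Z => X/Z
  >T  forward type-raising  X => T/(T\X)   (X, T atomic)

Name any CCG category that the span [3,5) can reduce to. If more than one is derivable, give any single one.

[0,6] S   <
  [0,2] S\N   <B
    [0,1] "slowly" : (PP\N)\N
    [1,2] "today" : S\(PP\N)
  [2,6] S\(S\N)   >
    [2,3] "liked" : (S\(S\N))/NP
    [3,6] NP   <
      [3,5] NP\N   >
        [3,4] "clearly" : (NP\N)/NP
        [4,5] "the" : NP
      [5,6] "cat" : NP\(NP\N)

NP\N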